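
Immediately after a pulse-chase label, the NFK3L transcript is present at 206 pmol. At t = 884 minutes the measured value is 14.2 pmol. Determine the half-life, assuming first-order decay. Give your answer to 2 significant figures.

A/A₀ = 14.2/206 ≈ 0.068932.
n = log₂(14.507) ≈ 3.8587 half-lives elapsed in 884 minutes.
t½ = 884/3.8587 ≈ 229.09 minutes.

230 minutes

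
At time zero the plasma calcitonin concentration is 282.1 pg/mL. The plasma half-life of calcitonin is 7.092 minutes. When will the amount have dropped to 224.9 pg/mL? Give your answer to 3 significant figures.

2.32 minutes

Fraction remaining = 224.9/282.1 ≈ 0.79724.
n = log₂(282.1/224.9) = ln(1.2543)/ln 2 ≈ 0.32692 half-lives.
t = n × t½ = 0.32692 × 7.092 ≈ 2.3185 minutes.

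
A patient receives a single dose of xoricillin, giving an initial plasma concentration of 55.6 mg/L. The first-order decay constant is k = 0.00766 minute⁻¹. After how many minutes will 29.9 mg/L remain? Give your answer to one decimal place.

81.0 minutes

t½ = ln 2 / k = 0.69315 / 0.00766 ≈ 90.489 minutes.
Fraction remaining = 29.9/55.6 ≈ 0.53777.
n = log₂(55.6/29.9) = ln(1.8595)/ln 2 ≈ 0.89494 half-lives.
t = n × t½ = 0.89494 × 90.489 ≈ 80.982 minutes.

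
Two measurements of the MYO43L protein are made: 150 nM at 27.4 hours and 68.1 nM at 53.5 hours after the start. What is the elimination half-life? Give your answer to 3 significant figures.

Over Δt = 53.5 − 27.4 = 26.1 hours, the level fell by a factor of 150/68.1 ≈ 2.2026.
n = log₂(2.2026) ≈ 1.1392 half-lives, so t½ = 26.1/1.1392 ≈ 22.91 hours.

22.9 hours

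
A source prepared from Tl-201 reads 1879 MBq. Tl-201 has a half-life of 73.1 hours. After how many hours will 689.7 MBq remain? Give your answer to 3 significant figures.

Fraction remaining = 689.7/1879 ≈ 0.36706.
n = log₂(1879/689.7) = ln(2.7244)/ln 2 ≈ 1.4459 half-lives.
t = n × t½ = 1.4459 × 73.1 ≈ 105.7 hours.

106 hours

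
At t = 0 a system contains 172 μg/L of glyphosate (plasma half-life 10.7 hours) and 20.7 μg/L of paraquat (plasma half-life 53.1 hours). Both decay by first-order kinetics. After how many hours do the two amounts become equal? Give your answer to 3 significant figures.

40.9 hours

Set 172·(1/2)^(t/10.7) = 20.7·(1/2)^(t/53.1).
Taking log₂: log₂(172/20.7) = t·(1/10.7 − 1/53.1).
log₂(8.3092) = 3.0547; 1/10.7 − 1/53.1 = 0.074626.
t = 3.0547 / 0.074626 ≈ 40.934 hours.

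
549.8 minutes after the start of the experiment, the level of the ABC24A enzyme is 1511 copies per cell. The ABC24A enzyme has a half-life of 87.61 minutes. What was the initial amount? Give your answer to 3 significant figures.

Number of half-lives elapsed: n = 549.8/87.61 ≈ 6.2755.
A₀ = A × 2^n = 1511 × 2^6.2755 = 1511 × 77.469 ≈ 117060 copies per cell.

117000 copies per cell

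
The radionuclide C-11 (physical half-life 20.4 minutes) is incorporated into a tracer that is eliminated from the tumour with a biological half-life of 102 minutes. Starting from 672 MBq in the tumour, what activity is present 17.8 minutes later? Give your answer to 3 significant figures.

1/t_eff = 1/t_phys + 1/t_biol = 1/20.4 + 1/102 = 0.058824 per minute.
t_eff = 20.4 × 102 / (20.4 + 102) ≈ 17 minutes.
Remaining = 672 × (1/2)^(17.8/17) = 672 × (1/2)^1.0471 ≈ 325.22 MBq.

325 MBq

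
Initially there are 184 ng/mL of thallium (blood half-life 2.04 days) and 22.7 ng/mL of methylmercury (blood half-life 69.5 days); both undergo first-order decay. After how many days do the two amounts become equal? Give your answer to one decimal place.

6.3 days

Set 184·(1/2)^(t/2.04) = 22.7·(1/2)^(t/69.5).
Taking log₂: log₂(184/22.7) = t·(1/2.04 − 1/69.5).
log₂(8.1057) = 3.0189; 1/2.04 − 1/69.5 = 0.47581.
t = 3.0189 / 0.47581 ≈ 6.3449 days.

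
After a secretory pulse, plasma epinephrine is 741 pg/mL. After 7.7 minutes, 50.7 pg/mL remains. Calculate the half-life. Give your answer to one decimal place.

A/A₀ = 50.7/741 ≈ 0.068421.
n = log₂(14.615) ≈ 3.8694 half-lives elapsed in 7.7 minutes.
t½ = 7.7/3.8694 ≈ 1.99 minutes.

2.0 minutes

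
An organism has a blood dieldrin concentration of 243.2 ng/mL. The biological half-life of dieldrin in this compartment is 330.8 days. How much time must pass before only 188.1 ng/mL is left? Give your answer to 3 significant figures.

Fraction remaining = 188.1/243.2 ≈ 0.77344.
n = log₂(243.2/188.1) = ln(1.2929)/ln 2 ≈ 0.37064 half-lives.
t = n × t½ = 0.37064 × 330.8 ≈ 122.61 days.

123 days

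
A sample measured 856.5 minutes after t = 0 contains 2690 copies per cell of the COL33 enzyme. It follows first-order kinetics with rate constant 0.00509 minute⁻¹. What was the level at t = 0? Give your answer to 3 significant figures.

210000 copies per cell

t½ = ln 2 / λ = 0.69315 / 0.00509 ≈ 136.18 minutes.
Number of half-lives elapsed: n = 856.5/136.18 ≈ 6.2896.
A₀ = A × 2^n = 2690 × 2^6.2896 = 2690 × 78.225 ≈ 210420 copies per cell.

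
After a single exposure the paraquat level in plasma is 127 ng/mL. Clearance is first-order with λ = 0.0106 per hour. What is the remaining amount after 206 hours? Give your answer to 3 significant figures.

t½ = ln 2 / λ = 0.69315 / 0.0106 ≈ 65.391 hours.
Number of half-lives: n = 206/65.391 ≈ 3.1503.
Remaining = 127 × (1/2)^3.1503 = 127 × 0.11264 ≈ 14.305 ng/mL.

14.3 ng/mL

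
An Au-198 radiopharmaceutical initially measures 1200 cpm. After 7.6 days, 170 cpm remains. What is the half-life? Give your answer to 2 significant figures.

2.7 days

A/A₀ = 170/1200 ≈ 0.14167.
n = log₂(7.0588) ≈ 2.8194 half-lives elapsed in 7.6 days.
t½ = 7.6/2.8194 ≈ 2.6956 days.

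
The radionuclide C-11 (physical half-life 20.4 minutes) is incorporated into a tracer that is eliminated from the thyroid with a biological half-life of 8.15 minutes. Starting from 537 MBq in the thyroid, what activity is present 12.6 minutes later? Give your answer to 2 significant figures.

120 MBq

1/t_eff = 1/t_phys + 1/t_biol = 1/20.4 + 1/8.15 = 0.17172 per minute.
t_eff = 20.4 × 8.15 / (20.4 + 8.15) ≈ 5.8235 minutes.
Remaining = 537 × (1/2)^(12.6/5.8235) = 537 × (1/2)^2.1637 ≈ 119.85 MBq.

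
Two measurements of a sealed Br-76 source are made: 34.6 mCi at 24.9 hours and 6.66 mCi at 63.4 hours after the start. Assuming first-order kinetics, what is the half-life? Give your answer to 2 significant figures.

16 hours

Over Δt = 63.4 − 24.9 = 38.5 hours, the level fell by a factor of 34.6/6.66 ≈ 5.1952.
n = log₂(5.1952) ≈ 2.3772 half-lives, so t½ = 38.5/2.3772 ≈ 16.196 hours.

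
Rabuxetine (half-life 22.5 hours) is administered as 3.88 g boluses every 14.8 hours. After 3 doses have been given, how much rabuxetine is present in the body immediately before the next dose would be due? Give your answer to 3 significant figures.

5.01 g

The 3 doses were given 44.4, 29.6, 14.8 hours ago.
Total = 3.88·(1/2)^(44.4/22.5) + 3.88·(1/2)^(29.6/22.5) + 3.88·(1/2)^(14.8/22.5)
      = 0.9881 + 1.5589 + 2.4594 ≈ 5.0063 g.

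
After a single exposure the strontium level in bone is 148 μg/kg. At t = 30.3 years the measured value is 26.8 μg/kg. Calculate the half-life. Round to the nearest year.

A/A₀ = 26.8/148 ≈ 0.18108.
n = log₂(5.5224) ≈ 2.4653 half-lives elapsed in 30.3 years.
t½ = 30.3/2.4653 ≈ 12.291 years.

12 years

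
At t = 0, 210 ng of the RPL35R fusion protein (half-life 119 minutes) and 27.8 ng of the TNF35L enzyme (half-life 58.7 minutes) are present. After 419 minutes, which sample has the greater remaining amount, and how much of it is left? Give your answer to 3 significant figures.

RPL35R fusion protein, 18.3 ng

RPL35R fusion protein: 210 × (1/2)^3.521 ≈ 18.293 ng.
TNF35L enzyme: 27.8 × (1/2)^7.138 ≈ 0.19738 ng.
RPL35R fusion protein has more remaining, at ≈ 18.293 ng.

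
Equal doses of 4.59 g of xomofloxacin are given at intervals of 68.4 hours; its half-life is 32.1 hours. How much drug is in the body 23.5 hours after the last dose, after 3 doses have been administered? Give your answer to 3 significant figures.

The 3 doses were given 160.3, 91.9, 23.5 hours ago.
Total = 4.59·(1/2)^(160.3/32.1) + 4.59·(1/2)^(91.9/32.1) + 4.59·(1/2)^(23.5/32.1)
      = 0.14406 + 0.63094 + 2.7633 ≈ 3.5383 g.

3.54 g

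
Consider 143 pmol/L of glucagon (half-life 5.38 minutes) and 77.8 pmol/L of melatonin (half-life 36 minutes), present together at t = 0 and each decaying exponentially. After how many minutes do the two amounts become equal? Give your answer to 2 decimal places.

Set 143·(1/2)^(t/5.38) = 77.8·(1/2)^(t/36).
Taking log₂: log₂(143/77.8) = t·(1/5.38 − 1/36).
log₂(1.838) = 0.87817; 1/5.38 − 1/36 = 0.1581.
t = 0.87817 / 0.1581 ≈ 5.5547 minutes.

5.55 minutes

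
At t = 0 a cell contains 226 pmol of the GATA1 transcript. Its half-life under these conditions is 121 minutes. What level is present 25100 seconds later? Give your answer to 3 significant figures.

Convert the elapsed time: 25100 seconds = 418.333 minutes.
Number of half-lives: n = 418.333/121 ≈ 3.4573.
Remaining = 226 × (1/2)^3.4573 = 226 × 0.091043 ≈ 20.576 pmol.

20.6 pmol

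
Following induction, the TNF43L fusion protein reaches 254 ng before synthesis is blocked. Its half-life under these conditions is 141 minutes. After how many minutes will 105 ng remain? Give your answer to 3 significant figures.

180 minutes

Fraction remaining = 105/254 ≈ 0.41339.
n = log₂(254/105) = ln(2.419)/ln 2 ≈ 1.2744 half-lives.
t = n × t½ = 1.2744 × 141 ≈ 179.7 minutes.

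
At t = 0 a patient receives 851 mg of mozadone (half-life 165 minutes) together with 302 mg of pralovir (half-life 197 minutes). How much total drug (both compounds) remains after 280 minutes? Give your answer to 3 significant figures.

mozadone: 851 × (1/2)^(280/165) = 851 × (1/2)^1.697 ≈ 262.48 mg.
pralovir: 302 × (1/2)^(280/197) = 302 × (1/2)^1.4213 ≈ 112.76 mg.
Total = 262.48 + 112.76 ≈ 375.23 mg.

375 mg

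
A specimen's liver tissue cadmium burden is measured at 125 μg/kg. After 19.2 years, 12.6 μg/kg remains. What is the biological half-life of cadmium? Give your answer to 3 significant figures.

5.80 years

A/A₀ = 12.6/125 ≈ 0.1008.
n = log₂(9.9206) ≈ 3.3104 half-lives elapsed in 19.2 years.
t½ = 19.2/3.3104 ≈ 5.7998 years.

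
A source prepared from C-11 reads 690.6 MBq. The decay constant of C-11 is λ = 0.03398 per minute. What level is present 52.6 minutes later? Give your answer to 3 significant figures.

t½ = ln 2 / λ = 0.69315 / 0.03398 ≈ 20.399 minutes.
Number of half-lives: n = 52.6/20.399 ≈ 2.5786.
Remaining = 690.6 × (1/2)^2.5786 = 690.6 × 0.1674 ≈ 115.61 MBq.

116 MBq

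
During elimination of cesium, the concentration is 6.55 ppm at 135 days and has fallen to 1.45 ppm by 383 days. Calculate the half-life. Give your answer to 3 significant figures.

Over Δt = 383 − 135 = 248 days, the level fell by a factor of 6.55/1.45 ≈ 4.5172.
n = log₂(4.5172) ≈ 2.1754 half-lives, so t½ = 248/2.1754 ≈ 114 days.

114 days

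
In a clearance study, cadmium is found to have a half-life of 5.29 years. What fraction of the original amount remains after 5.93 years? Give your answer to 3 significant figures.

0.460

n = 5.93/5.29 ≈ 1.121 half-lives.
Fraction remaining = (1/2)^1.121 ≈ 0.45978.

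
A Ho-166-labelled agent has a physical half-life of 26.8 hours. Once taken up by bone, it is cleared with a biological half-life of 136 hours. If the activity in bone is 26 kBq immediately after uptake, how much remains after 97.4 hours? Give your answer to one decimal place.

1.3 kBq

1/t_eff = 1/t_phys + 1/t_biol = 1/26.8 + 1/136 = 0.044666 per hour.
t_eff = 26.8 × 136 / (26.8 + 136) ≈ 22.388 hours.
Remaining = 26 × (1/2)^(97.4/22.388) = 26 × (1/2)^4.3505 ≈ 1.2745 kBq.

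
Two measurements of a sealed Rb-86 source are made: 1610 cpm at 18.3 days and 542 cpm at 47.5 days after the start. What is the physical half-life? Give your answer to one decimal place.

18.6 days

Over Δt = 47.5 − 18.3 = 29.2 days, the level fell by a factor of 1610/542 ≈ 2.9705.
n = log₂(2.9705) ≈ 1.5707 half-lives, so t½ = 29.2/1.5707 ≈ 18.59 days.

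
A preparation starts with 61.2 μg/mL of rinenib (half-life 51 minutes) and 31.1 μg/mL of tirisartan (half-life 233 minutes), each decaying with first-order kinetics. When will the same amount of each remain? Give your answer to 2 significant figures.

Set 61.2·(1/2)^(t/51) = 31.1·(1/2)^(t/233).
Taking log₂: log₂(61.2/31.1) = t·(1/51 − 1/233).
log₂(1.9678) = 0.97662; 1/51 − 1/233 = 0.015316.
t = 0.97662 / 0.015316 ≈ 63.765 minutes.

64 minutes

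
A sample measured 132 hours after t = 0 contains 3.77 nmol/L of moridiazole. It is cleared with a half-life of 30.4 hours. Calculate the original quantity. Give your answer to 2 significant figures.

76 nmol/L

Number of half-lives elapsed: n = 132/30.4 ≈ 4.3421.
A₀ = A × 2^n = 3.77 × 2^4.3421 = 3.77 × 20.282 ≈ 76.462 nmol/L.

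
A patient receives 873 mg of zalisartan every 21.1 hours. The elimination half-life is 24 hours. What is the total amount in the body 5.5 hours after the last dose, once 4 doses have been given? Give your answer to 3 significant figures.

The 4 doses were given 68.8, 47.7, 26.6, 5.5 hours ago.
Total = 873·(1/2)^(68.8/24) + 873·(1/2)^(47.7/24) + 873·(1/2)^(26.6/24) + 873·(1/2)^(5.5/24)
      = 119.69 + 220.15 + 404.92 + 744.78 ≈ 1489.5 mg.

1490 mg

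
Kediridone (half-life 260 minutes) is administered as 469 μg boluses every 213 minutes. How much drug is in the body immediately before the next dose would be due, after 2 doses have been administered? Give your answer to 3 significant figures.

416 μg

The 2 doses were given 426, 213 minutes ago.
Total = 469·(1/2)^(426/260) + 469·(1/2)^(213/260)
      = 150.64 + 265.8 ≈ 416.45 μg.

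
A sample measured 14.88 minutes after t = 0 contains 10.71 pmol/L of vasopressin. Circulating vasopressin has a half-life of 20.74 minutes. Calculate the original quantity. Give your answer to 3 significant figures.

Number of half-lives elapsed: n = 14.88/20.74 ≈ 0.71745.
A₀ = A × 2^n = 10.71 × 2^0.71745 = 10.71 × 1.6443 ≈ 17.61 pmol/L.

17.6 pmol/L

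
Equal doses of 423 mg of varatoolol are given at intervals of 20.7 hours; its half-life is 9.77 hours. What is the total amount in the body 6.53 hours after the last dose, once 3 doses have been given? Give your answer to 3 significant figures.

The 3 doses were given 47.93, 27.23, 6.53 hours ago.
Total = 423·(1/2)^(47.93/9.77) + 423·(1/2)^(27.23/9.77) + 423·(1/2)^(6.53/9.77)
      = 14.11 + 61.283 + 266.16 ≈ 341.55 mg.

342 mg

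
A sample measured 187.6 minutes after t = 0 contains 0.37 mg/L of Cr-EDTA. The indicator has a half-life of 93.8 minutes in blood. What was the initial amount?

1.48 mg/L

Number of half-lives elapsed: n = 187.6/93.8 ≈ 2.
A₀ = A × 2^n = 0.37 × 2^2 = 0.37 × 4 ≈ 1.48 mg/L.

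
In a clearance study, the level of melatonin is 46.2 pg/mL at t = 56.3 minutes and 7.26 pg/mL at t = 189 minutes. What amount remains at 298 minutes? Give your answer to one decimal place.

1.6 pg/mL

Over Δt = 189 − 56.3 = 132.7 minutes, the level fell by a factor of 46.2/7.26 ≈ 6.3636.
n = log₂(6.3636) ≈ 2.6699 half-lives, so t½ = 132.7/2.6699 ≈ 49.703 minutes.
From t = 189 to t = 298: 7.26 × (1/2)^((298−189)/49.703) ≈ 1.5877 pg/mL.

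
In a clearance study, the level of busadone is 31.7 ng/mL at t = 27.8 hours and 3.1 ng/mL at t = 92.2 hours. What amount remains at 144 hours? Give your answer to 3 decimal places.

Over Δt = 92.2 − 27.8 = 64.4 hours, the level fell by a factor of 31.7/3.1 ≈ 10.226.
n = log₂(10.226) ≈ 3.3541 half-lives, so t½ = 64.4/3.3541 ≈ 19.2 hours.
From t = 92.2 to t = 144: 3.1 × (1/2)^((144−92.2)/19.2) ≈ 0.47776 ng/mL.

0.478 ng/mL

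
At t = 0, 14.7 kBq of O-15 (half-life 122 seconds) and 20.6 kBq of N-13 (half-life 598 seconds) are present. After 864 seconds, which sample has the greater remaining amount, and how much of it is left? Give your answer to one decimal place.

O-15: 14.7 × (1/2)^7.082 ≈ 0.1085 kBq.
N-13: 20.6 × (1/2)^1.4448 ≈ 7.5672 kBq.
N-13 has more remaining, at ≈ 7.5672 kBq.

N-13, 7.6 kBq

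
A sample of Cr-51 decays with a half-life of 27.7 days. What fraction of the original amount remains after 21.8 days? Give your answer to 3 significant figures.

n = 21.8/27.7 ≈ 0.787 half-lives.
Fraction remaining = (1/2)^0.787 ≈ 0.57955.

0.580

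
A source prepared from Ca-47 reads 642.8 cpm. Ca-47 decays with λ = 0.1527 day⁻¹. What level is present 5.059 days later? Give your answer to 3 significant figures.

297 cpm

t½ = ln 2 / λ = 0.69315 / 0.1527 ≈ 4.5393 days.
Number of half-lives: n = 5.059/4.5393 ≈ 1.1145.
Remaining = 642.8 × (1/2)^1.1145 = 642.8 × 0.46185 ≈ 296.88 cpm.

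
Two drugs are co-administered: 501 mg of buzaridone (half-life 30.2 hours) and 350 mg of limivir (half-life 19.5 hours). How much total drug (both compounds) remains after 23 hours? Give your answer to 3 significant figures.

buzaridone: 501 × (1/2)^(23/30.2) = 501 × (1/2)^0.76159 ≈ 295.51 mg.
limivir: 350 × (1/2)^(23/19.5) = 350 × (1/2)^1.1795 ≈ 154.53 mg.
Total = 295.51 + 154.53 ≈ 450.04 mg.

450 mg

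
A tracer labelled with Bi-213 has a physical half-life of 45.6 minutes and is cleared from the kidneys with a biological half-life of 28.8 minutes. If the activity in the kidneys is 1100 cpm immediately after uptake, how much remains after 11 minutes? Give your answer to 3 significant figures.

714 cpm

1/t_eff = 1/t_phys + 1/t_biol = 1/45.6 + 1/28.8 = 0.056652 per minute.
t_eff = 45.6 × 28.8 / (45.6 + 28.8) ≈ 17.652 minutes.
Remaining = 1100 × (1/2)^(11/17.652) = 1100 × (1/2)^0.62317 ≈ 714.17 cpm.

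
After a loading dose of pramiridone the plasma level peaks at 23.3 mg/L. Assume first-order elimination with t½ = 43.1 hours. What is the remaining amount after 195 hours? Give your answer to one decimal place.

1.0 mg/L

Number of half-lives: n = 195/43.1 ≈ 4.5244.
Remaining = 23.3 × (1/2)^4.5244 = 23.3 × 0.043454 ≈ 1.0125 mg/L.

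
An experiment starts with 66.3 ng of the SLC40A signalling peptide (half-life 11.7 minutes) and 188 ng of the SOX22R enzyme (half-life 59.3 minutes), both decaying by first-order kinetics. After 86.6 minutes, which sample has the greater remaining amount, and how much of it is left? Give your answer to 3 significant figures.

SOX22R enzyme, 68.3 ng

SLC40A signalling peptide: 66.3 × (1/2)^7.4017 ≈ 0.39208 ng.
SOX22R enzyme: 188 × (1/2)^1.4604 ≈ 68.319 ng.
SOX22R enzyme has more remaining, at ≈ 68.319 ng.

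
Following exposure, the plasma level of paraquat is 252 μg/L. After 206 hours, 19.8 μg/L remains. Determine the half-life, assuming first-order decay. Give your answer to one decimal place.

A/A₀ = 19.8/252 ≈ 0.078571.
n = log₂(12.727) ≈ 3.6699 half-lives elapsed in 206 hours.
t½ = 206/3.6699 ≈ 56.133 hours.

56.1 hours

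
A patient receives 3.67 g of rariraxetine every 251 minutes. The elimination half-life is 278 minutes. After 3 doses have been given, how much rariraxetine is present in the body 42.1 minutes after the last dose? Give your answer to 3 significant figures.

6.02 g

The 3 doses were given 544.1, 293.1, 42.1 minutes ago.
Total = 3.67·(1/2)^(544.1/278) + 3.67·(1/2)^(293.1/278) + 3.67·(1/2)^(42.1/278)
      = 0.94513 + 1.7672 + 3.3043 ≈ 6.0166 g.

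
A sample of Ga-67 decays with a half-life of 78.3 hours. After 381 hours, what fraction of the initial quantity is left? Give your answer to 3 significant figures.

0.0343

n = 381/78.3 ≈ 4.8659 half-lives.
Fraction remaining = (1/2)^4.8659 ≈ 0.034294.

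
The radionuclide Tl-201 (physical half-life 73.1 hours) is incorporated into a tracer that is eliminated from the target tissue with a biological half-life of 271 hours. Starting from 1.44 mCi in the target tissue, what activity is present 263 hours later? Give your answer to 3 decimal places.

0.061 mCi

1/t_eff = 1/t_phys + 1/t_biol = 1/73.1 + 1/271 = 0.01737 per hour.
t_eff = 73.1 × 271 / (73.1 + 271) ≈ 57.571 hours.
Remaining = 1.44 × (1/2)^(263/57.571) = 1.44 × (1/2)^4.5683 ≈ 0.060697 mCi.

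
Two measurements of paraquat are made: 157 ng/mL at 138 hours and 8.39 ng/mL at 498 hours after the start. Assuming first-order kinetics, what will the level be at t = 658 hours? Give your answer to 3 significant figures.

2.28 ng/mL

Over Δt = 498 − 138 = 360 hours, the level fell by a factor of 157/8.39 ≈ 18.713.
n = log₂(18.713) ≈ 4.2259 half-lives, so t½ = 360/4.2259 ≈ 85.188 hours.
From t = 498 to t = 658: 8.39 × (1/2)^((658−498)/85.188) ≈ 2.2823 ng/mL.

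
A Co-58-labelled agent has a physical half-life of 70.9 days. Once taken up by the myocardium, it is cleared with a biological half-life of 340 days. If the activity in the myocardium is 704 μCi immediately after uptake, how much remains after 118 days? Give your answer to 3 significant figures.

1/t_eff = 1/t_phys + 1/t_biol = 1/70.9 + 1/340 = 0.017046 per day.
t_eff = 70.9 × 340 / (70.9 + 340) ≈ 58.666 days.
Remaining = 704 × (1/2)^(118/58.666) = 704 × (1/2)^2.0114 ≈ 174.62 μCi.

175 μCi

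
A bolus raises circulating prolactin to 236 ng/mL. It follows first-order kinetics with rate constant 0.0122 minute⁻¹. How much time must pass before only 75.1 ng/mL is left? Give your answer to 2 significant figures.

t½ = ln 2 / λ = 0.69315 / 0.0122 ≈ 56.815 minutes.
Fraction remaining = 75.1/236 ≈ 0.31822.
n = log₂(236/75.1) = ln(3.1425)/ln 2 ≈ 1.6519 half-lives.
t = n × t½ = 1.6519 × 56.815 ≈ 93.853 minutes.

94 minutes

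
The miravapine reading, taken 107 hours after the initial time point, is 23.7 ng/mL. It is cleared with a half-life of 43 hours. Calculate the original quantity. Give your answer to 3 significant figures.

Number of half-lives elapsed: n = 107/43 ≈ 2.4884.
A₀ = A × 2^n = 23.7 × 2^2.4884 = 23.7 × 5.6114 ≈ 132.99 ng/mL.

133 ng/mL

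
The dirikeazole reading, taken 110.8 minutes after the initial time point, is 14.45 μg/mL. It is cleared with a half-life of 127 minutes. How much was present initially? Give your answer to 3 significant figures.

Number of half-lives elapsed: n = 110.8/127 ≈ 0.87244.
A₀ = A × 2^n = 14.45 × 2^0.87244 = 14.45 × 1.8308 ≈ 26.454 μg/mL.

26.5 μg/mL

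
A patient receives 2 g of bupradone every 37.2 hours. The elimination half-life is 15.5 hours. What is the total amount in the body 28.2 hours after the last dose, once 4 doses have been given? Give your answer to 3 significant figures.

0.698 g

The 4 doses were given 139.8, 102.6, 65.4, 28.2 hours ago.
Total = 2·(1/2)^(139.8/15.5) + 2·(1/2)^(102.6/15.5) + 2·(1/2)^(65.4/15.5) + 2·(1/2)^(28.2/15.5)
      = 0.0038542 + 0.020343 + 0.10737 + 0.5667 ≈ 0.69826 g.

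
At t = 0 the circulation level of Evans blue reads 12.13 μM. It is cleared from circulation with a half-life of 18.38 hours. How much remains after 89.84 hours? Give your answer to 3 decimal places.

0.410 μM

Number of half-lives: n = 89.84/18.38 ≈ 4.8879.
Remaining = 12.13 × (1/2)^4.8879 = 12.13 × 0.033775 ≈ 0.40968 μM.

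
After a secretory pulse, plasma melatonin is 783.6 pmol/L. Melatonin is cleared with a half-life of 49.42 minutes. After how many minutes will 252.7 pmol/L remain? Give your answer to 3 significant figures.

Fraction remaining = 252.7/783.6 ≈ 0.32249.
n = log₂(783.6/252.7) = ln(3.1009)/ln 2 ≈ 1.6327 half-lives.
t = n × t½ = 1.6327 × 49.42 ≈ 80.688 minutes.

80.7 minutes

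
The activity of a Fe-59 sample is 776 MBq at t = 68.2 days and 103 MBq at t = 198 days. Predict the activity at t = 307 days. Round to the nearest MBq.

Over Δt = 198 − 68.2 = 129.8 days, the level fell by a factor of 776/103 ≈ 7.534.
n = log₂(7.534) ≈ 2.9134 half-lives, so t½ = 129.8/2.9134 ≈ 44.553 days.
From t = 198 to t = 307: 103 × (1/2)^((307−198)/44.553) ≈ 18.895 MBq.

19 MBq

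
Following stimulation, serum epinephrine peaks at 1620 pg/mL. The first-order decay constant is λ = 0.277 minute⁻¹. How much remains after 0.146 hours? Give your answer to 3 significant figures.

143 pg/mL

t½ = ln 2 / λ = 0.69315 / 0.277 ≈ 2.5023 minutes.
Convert the elapsed time: 0.146 hours = 8.76 minutes.
Number of half-lives: n = 8.76/2.5023 ≈ 3.5007.
Remaining = 1620 × (1/2)^3.5007 = 1620 × 0.088344 ≈ 143.12 pg/mL.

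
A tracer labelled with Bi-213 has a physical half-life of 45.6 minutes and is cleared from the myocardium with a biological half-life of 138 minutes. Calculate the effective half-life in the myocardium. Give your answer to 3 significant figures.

1/t_eff = 1/t_phys + 1/t_biol = 1/45.6 + 1/138 = 0.029176 per minute.
t_eff = 45.6 × 138 / (45.6 + 138) ≈ 34.275 minutes.

34.3 minutes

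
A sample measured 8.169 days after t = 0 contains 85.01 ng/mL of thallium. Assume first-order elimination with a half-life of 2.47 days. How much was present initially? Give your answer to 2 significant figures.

Number of half-lives elapsed: n = 8.169/2.47 ≈ 3.3073.
A₀ = A × 2^n = 85.01 × 2^3.3073 = 85.01 × 9.899 ≈ 841.52 ng/mL.

840 ng/mL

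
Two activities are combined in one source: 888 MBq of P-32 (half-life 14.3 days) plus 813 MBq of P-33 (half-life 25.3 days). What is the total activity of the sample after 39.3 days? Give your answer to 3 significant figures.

P-32: 888 × (1/2)^(39.3/14.3) = 888 × (1/2)^2.7483 ≈ 132.16 MBq.
P-33: 813 × (1/2)^(39.3/25.3) = 813 × (1/2)^1.5534 ≈ 277 MBq.
Total = 132.16 + 277 ≈ 409.16 MBq.

409 MBq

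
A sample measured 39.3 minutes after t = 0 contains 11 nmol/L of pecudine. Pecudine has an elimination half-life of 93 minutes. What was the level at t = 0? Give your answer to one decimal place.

14.7 nmol/L

Number of half-lives elapsed: n = 39.3/93 ≈ 0.42258.
A₀ = A × 2^n = 11 × 2^0.42258 = 11 × 1.3403 ≈ 14.744 nmol/L.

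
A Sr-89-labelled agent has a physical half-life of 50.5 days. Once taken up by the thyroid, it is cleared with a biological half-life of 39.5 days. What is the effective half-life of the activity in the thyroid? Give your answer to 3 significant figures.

22.2 days

1/t_eff = 1/t_phys + 1/t_biol = 1/50.5 + 1/39.5 = 0.045118 per day.
t_eff = 50.5 × 39.5 / (50.5 + 39.5) ≈ 22.164 days.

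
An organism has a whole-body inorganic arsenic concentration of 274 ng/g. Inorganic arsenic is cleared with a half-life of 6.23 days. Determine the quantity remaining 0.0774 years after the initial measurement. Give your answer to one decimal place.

11.8 ng/g

Convert the elapsed time: 0.0774 years = 28.251 days.
Number of half-lives: n = 28.251/6.23 ≈ 4.5347.
Remaining = 274 × (1/2)^4.5347 = 274 × 0.043145 ≈ 11.822 ng/g.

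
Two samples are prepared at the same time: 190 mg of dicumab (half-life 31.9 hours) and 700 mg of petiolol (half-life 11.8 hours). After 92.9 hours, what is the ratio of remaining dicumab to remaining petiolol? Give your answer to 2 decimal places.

dicumab: 190 × (1/2)^(92.9/31.9) = 190 × (1/2)^2.9122 ≈ 25.24 mg.
petiolol: 700 × (1/2)^(92.9/11.8) = 700 × (1/2)^7.8729 ≈ 2.9862 mg.
Ratio ≈ 25.24 / 2.9862 ≈ 8.452.

8.45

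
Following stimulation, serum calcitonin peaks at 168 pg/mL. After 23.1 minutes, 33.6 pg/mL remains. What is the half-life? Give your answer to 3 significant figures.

9.95 minutes

A/A₀ = 33.6/168 ≈ 0.2.
n = log₂(5) ≈ 2.3219 half-lives elapsed in 23.1 minutes.
t½ = 23.1/2.3219 ≈ 9.9486 minutes.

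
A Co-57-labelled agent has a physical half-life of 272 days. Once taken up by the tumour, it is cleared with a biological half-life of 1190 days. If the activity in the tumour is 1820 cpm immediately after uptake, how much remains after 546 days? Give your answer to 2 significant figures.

1/t_eff = 1/t_phys + 1/t_biol = 1/272 + 1/1190 = 0.0045168 per day.
t_eff = 272 × 1190 / (272 + 1190) ≈ 221.4 days.
Remaining = 1820 × (1/2)^(546/221.4) = 1820 × (1/2)^2.4662 ≈ 329.37 cpm.

330 cpm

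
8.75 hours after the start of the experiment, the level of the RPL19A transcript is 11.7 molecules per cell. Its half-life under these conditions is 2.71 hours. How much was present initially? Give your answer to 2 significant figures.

110 molecules per cell

Number of half-lives elapsed: n = 8.75/2.71 ≈ 3.2288.
A₀ = A × 2^n = 11.7 × 2^3.2288 = 11.7 × 9.3748 ≈ 109.68 molecules per cell.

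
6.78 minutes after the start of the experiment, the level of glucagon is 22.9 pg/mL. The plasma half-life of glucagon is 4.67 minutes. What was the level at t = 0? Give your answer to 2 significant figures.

63 pg/mL

Number of half-lives elapsed: n = 6.78/4.67 ≈ 1.4518.
A₀ = A × 2^n = 22.9 × 2^1.4518 = 22.9 × 2.7355 ≈ 62.644 pg/mL.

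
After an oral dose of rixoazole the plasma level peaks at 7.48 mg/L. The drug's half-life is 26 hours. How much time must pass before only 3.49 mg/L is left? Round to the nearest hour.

Fraction remaining = 3.49/7.48 ≈ 0.46658.
n = log₂(7.48/3.49) = ln(2.1433)/ln 2 ≈ 1.0998 half-lives.
t = n × t½ = 1.0998 × 26 ≈ 28.595 hours.

29 hours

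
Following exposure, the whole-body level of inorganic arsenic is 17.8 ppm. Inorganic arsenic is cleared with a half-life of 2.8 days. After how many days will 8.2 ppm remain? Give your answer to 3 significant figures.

Fraction remaining = 8.2/17.8 ≈ 0.46067.
n = log₂(17.8/8.2) = ln(2.1707)/ln 2 ≈ 1.1182 half-lives.
t = n × t½ = 1.1182 × 2.8 ≈ 3.1309 days.

3.13 days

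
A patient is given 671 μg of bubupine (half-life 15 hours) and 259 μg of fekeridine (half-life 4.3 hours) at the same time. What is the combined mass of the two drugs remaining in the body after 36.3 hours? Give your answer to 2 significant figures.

130 μg

bubupine: 671 × (1/2)^(36.3/15) = 671 × (1/2)^2.42 ≈ 125.38 μg.
fekeridine: 259 × (1/2)^(36.3/4.3) = 259 × (1/2)^8.4419 ≈ 0.74481 μg.
Total = 125.38 + 0.74481 ≈ 126.13 μg.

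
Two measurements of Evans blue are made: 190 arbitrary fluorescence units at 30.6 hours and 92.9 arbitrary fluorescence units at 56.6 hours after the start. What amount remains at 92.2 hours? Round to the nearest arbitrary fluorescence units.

35 arbitrary fluorescence units

Over Δt = 56.6 − 30.6 = 26 hours, the level fell by a factor of 190/92.9 ≈ 2.0452.
n = log₂(2.0452) ≈ 1.0322 half-lives, so t½ = 26/1.0322 ≈ 25.188 hours.
From t = 56.6 to t = 92.2: 92.9 × (1/2)^((92.2−56.6)/25.188) ≈ 34.877 arbitrary fluorescence units.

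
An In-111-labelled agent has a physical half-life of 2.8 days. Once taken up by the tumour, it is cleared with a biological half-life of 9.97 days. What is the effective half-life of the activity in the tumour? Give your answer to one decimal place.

1/t_eff = 1/t_phys + 1/t_biol = 1/2.8 + 1/9.97 = 0.45744 per day.
t_eff = 2.8 × 9.97 / (2.8 + 9.97) ≈ 2.1861 days.

2.2 days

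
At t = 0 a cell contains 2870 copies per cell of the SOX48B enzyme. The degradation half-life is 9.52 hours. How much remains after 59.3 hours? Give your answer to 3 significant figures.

Number of half-lives: n = 59.3/9.52 ≈ 6.229.
Remaining = 2870 × (1/2)^6.229 = 2870 × 0.013332 ≈ 38.262 copies per cell.

38.3 copies per cell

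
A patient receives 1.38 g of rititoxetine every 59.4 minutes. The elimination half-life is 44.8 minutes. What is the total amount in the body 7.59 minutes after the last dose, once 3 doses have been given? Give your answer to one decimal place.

1.9 g

The 3 doses were given 126.39, 66.99, 7.59 minutes ago.
Total = 1.38·(1/2)^(126.39/44.8) + 1.38·(1/2)^(66.99/44.8) + 1.38·(1/2)^(7.59/44.8)
      = 0.19526 + 0.48949 + 1.2271 ≈ 1.9118 g.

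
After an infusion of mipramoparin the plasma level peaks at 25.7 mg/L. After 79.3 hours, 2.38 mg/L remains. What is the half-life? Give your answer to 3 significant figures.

23.1 hours

A/A₀ = 2.38/25.7 ≈ 0.092607.
n = log₂(10.798) ≈ 3.4327 half-lives elapsed in 79.3 hours.
t½ = 79.3/3.4327 ≈ 23.101 hours.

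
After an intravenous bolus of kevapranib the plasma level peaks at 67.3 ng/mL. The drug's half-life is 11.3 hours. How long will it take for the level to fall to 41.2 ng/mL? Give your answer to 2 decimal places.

Fraction remaining = 41.2/67.3 ≈ 0.61218.
n = log₂(67.3/41.2) = ln(1.6335)/ln 2 ≈ 0.70796 half-lives.
t = n × t½ = 0.70796 × 11.3 ≈ 8 hours.

8.00 hours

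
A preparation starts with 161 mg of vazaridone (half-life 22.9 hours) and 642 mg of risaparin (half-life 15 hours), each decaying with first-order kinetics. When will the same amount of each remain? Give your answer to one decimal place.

Set 161·(1/2)^(t/22.9) = 642·(1/2)^(t/15).
Taking log₂: log₂(161/642) = t·(1/22.9 − 1/15).
log₂(0.25078) = -1.9955; 1/22.9 − 1/15 = -0.022999.
t = -1.9955 / -0.022999 ≈ 86.767 hours.

86.8 hours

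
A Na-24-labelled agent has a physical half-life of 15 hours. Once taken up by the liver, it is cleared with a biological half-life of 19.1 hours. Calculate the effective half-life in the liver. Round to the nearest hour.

1/t_eff = 1/t_phys + 1/t_biol = 1/15 + 1/19.1 = 0.11902 per hour.
t_eff = 15 × 19.1 / (15 + 19.1) ≈ 8.4018 hours.

8 hours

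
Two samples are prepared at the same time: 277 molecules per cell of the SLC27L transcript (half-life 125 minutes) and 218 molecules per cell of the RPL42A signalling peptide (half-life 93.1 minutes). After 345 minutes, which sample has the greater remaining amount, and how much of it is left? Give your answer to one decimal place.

SLC27L transcript: 277 × (1/2)^2.76 ≈ 40.892 molecules per cell.
RPL42A signalling peptide: 218 × (1/2)^3.7057 ≈ 16.708 molecules per cell.
SLC27L transcript has more remaining, at ≈ 40.892 molecules per cell.

SLC27L transcript, 40.9 molecules per cell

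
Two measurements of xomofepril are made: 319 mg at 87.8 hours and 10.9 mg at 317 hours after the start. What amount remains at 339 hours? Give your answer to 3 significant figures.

Over Δt = 317 − 87.8 = 229.2 hours, the level fell by a factor of 319/10.9 ≈ 29.266.
n = log₂(29.266) ≈ 4.8712 half-lives, so t½ = 229.2/4.8712 ≈ 47.052 hours.
From t = 317 to t = 339: 10.9 × (1/2)^((339−317)/47.052) ≈ 7.8827 mg.

7.88 mg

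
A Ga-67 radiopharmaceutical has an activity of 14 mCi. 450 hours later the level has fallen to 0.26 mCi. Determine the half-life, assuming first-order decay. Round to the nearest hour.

A/A₀ = 0.26/14 ≈ 0.018571.
n = log₂(53.846) ≈ 5.7508 half-lives elapsed in 450 hours.
t½ = 450/5.7508 ≈ 78.25 hours.

78 hours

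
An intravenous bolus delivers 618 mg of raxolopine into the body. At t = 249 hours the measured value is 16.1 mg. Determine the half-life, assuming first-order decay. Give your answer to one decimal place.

47.3 hours

A/A₀ = 16.1/618 ≈ 0.026052.
n = log₂(38.385) ≈ 5.2625 half-lives elapsed in 249 hours.
t½ = 249/5.2625 ≈ 47.316 hours.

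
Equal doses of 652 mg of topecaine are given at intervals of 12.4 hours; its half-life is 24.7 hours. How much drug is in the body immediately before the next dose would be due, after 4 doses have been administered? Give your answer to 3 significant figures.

1180 mg

The 4 doses were given 49.6, 37.2, 24.8, 12.4 hours ago.
Total = 652·(1/2)^(49.6/24.7) + 652·(1/2)^(37.2/24.7) + 652·(1/2)^(24.8/24.7) + 652·(1/2)^(12.4/24.7)
      = 162.09 + 229.55 + 325.09 + 460.39 ≈ 1177.1 mg.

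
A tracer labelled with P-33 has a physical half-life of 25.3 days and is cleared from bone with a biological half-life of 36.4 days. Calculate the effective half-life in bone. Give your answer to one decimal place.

14.9 days

1/t_eff = 1/t_phys + 1/t_biol = 1/25.3 + 1/36.4 = 0.066998 per day.
t_eff = 25.3 × 36.4 / (25.3 + 36.4) ≈ 14.926 days.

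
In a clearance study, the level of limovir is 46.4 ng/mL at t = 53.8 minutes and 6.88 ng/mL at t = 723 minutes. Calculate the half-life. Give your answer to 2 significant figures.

Over Δt = 723 − 53.8 = 669.2 minutes, the level fell by a factor of 46.4/6.88 ≈ 6.7442.
n = log₂(6.7442) ≈ 2.7536 half-lives, so t½ = 669.2/2.7536 ≈ 243.02 minutes.

240 minutes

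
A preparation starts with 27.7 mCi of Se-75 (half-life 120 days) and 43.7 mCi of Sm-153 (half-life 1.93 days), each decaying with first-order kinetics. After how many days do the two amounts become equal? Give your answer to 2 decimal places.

1.29 days

Set 27.7·(1/2)^(t/120) = 43.7·(1/2)^(t/1.93).
Taking log₂: log₂(27.7/43.7) = t·(1/120 − 1/1.93).
log₂(0.63387) = -0.65775; 1/120 − 1/1.93 = -0.5098.
t = -0.65775 / -0.5098 ≈ 1.2902 days.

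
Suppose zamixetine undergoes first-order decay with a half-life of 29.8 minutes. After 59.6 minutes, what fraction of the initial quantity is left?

n = 59.6/29.8 ≈ 2 half-lives.
Fraction remaining = (1/2)^2 ≈ 0.25.

0.25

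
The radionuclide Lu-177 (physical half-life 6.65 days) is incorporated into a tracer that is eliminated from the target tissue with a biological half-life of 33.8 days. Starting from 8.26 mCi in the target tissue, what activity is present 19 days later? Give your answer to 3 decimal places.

0.772 mCi

1/t_eff = 1/t_phys + 1/t_biol = 1/6.65 + 1/33.8 = 0.17996 per day.
t_eff = 6.65 × 33.8 / (6.65 + 33.8) ≈ 5.5567 days.
Remaining = 8.26 × (1/2)^(19/5.5567) = 8.26 × (1/2)^3.4193 ≈ 0.7721 mCi.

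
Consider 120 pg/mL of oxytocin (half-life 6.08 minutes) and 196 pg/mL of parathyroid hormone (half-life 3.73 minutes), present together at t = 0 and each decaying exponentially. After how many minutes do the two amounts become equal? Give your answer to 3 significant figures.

6.83 minutes

Set 120·(1/2)^(t/6.08) = 196·(1/2)^(t/3.73).
Taking log₂: log₂(120/196) = t·(1/6.08 − 1/3.73).
log₂(0.61224) = -0.70782; 1/6.08 − 1/3.73 = -0.10362.
t = -0.70782 / -0.10362 ≈ 6.8307 minutes.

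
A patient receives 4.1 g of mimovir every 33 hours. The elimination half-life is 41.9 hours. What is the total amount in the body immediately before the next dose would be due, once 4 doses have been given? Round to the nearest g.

The 4 doses were given 132, 99, 66, 33 hours ago.
Total = 4.1·(1/2)^(132/41.9) + 4.1·(1/2)^(99/41.9) + 4.1·(1/2)^(66/41.9) + 4.1·(1/2)^(33/41.9)
      = 0.46178 + 0.79711 + 1.376 + 2.3752 ≈ 5.01 g.

5 g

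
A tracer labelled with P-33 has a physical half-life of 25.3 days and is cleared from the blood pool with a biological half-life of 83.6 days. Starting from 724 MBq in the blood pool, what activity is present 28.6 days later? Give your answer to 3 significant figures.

1/t_eff = 1/t_phys + 1/t_biol = 1/25.3 + 1/83.6 = 0.051487 per day.
t_eff = 25.3 × 83.6 / (25.3 + 83.6) ≈ 19.422 days.
Remaining = 724 × (1/2)^(28.6/19.422) = 724 × (1/2)^1.4725 ≈ 260.89 MBq.

261 MBq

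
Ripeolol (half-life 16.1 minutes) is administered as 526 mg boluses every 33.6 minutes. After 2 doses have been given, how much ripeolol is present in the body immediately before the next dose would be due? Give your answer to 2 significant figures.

The 2 doses were given 67.2, 33.6 minutes ago.
Total = 526·(1/2)^(67.2/16.1) + 526·(1/2)^(33.6/16.1)
      = 29.142 + 123.81 ≈ 152.95 mg.

150 mg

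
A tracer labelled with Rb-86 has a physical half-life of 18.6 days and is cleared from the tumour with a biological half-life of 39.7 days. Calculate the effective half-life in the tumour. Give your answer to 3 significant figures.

1/t_eff = 1/t_phys + 1/t_biol = 1/18.6 + 1/39.7 = 0.078952 per day.
t_eff = 18.6 × 39.7 / (18.6 + 39.7) ≈ 12.666 days.

12.7 days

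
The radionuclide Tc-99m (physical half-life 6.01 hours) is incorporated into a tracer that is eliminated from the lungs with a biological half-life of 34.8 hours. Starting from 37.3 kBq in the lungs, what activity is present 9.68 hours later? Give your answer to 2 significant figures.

1/t_eff = 1/t_phys + 1/t_biol = 1/6.01 + 1/34.8 = 0.19512 per hour.
t_eff = 6.01 × 34.8 / (6.01 + 34.8) ≈ 5.1249 hours.
Remaining = 37.3 × (1/2)^(9.68/5.1249) = 37.3 × (1/2)^1.8888 ≈ 10.072 kBq.

10 kBq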